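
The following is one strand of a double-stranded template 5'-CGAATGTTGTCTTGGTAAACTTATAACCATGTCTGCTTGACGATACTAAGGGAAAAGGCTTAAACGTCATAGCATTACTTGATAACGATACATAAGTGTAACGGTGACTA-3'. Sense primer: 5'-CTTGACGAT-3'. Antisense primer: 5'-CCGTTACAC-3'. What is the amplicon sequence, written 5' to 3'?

5'-CTTGACGATACTAAGGGAAAAGGCTTAAACGTCATAGCATTACTTGATAACGATACATAAGTGTAACGG-3'

Forward primer CTTGACGAT is found on the top strand at positions 36–44.
The reverse primer's reverse complement is GTGTAACGG, which matches the template at positions 96–104.
The product is the template from position 36 through 104 (69 bp).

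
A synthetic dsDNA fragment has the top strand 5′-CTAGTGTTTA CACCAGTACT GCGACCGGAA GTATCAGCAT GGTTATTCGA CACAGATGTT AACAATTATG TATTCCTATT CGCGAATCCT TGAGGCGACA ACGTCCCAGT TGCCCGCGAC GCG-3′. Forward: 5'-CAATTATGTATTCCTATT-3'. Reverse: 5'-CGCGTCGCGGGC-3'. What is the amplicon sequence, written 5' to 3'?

Forward primer CAATTATGTATTCCTATT is found on the top strand at positions 63–80.
Reverse complement of the reverse primer: GCCCGCGACGCG. This occurs on the top strand at positions 112–123.
The product is the template from position 63 through 123 (61 bp).

5'-CAATTATGTATTCCTATTCGCGAATCCTTGAGGCGACAACGTCCCAGTTGCCCGCGACGCG-3'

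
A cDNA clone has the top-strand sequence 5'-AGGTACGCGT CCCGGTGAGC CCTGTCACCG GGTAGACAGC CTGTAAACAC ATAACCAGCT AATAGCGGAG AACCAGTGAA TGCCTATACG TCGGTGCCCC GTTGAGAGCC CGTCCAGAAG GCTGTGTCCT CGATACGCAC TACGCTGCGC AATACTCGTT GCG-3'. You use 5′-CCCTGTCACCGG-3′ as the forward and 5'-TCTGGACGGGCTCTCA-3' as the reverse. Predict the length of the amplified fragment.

99 bp

Forward primer CCCTGTCACCGG is found on the top strand at positions 20–31.
Taking the reverse complement of TCTGGACGGGCTCTCA gives TGAGAGCCCGTCCAGA, found at positions 103–118 on the template; the primer anneals here to the top strand with its 3' end pointing upstream.
The product runs from position 20 to position 118, so its length is 118 − 20 + 1 = 99 bp.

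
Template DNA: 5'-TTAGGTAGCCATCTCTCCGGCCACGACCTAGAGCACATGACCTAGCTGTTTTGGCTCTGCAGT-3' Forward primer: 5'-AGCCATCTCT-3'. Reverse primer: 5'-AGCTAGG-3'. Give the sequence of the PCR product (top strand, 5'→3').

The forward primer matches the template at positions 7–16.
Taking the reverse complement of AGCTAGG gives CCTAGCT, found at positions 41–47 on the template; the primer anneals here to the top strand with its 3' end pointing upstream.
The product is the template from position 7 through 47 (41 bp).

5'-AGCCATCTCTCCGGCCACGACCTAGAGCACATGACCTAGCT-3'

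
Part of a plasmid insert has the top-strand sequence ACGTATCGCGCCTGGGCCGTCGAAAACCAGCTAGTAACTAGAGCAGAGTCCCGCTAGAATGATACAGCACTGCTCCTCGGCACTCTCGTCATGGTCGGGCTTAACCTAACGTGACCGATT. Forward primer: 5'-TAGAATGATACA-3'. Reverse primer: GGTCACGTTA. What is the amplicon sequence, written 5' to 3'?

5'-TAGAATGATACAGCACTGCTCCTCGGCACTCTCGTCATGGTCGGGCTTAACCTAACGTGACC-3'

Scanning the template, TAGAATGATACA occurs at positions 55–66; this primer anneals to the bottom strand there with its 3' end pointing downstream.
The reverse primer's reverse complement is TAACGTGACC, which matches the template at positions 107–116.
The product is the template from position 55 through 116 (62 bp).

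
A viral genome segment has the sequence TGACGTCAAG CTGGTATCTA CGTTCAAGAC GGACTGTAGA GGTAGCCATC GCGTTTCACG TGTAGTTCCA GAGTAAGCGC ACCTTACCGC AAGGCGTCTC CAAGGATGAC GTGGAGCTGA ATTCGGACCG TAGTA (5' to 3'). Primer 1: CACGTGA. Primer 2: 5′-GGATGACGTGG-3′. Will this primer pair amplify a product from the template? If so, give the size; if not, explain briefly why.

Primer 1 (CACGTGA) has reverse complement TCACGTG, which matches the top strand at positions 56–62; primer 1 anneals to the top strand there with its 3' end pointing upstream toward position 56.
Primer 2 (GGATGACGTGG) matches the top strand directly at positions 104–114; it anneals to the bottom strand with its 3' end pointing downstream toward position 114.
The 3' ends diverge (primer 1 extends toward position 1, primer 2 toward position 135), so the primers never converge on a shared product.

No product — the primers' 3' ends point away from each other.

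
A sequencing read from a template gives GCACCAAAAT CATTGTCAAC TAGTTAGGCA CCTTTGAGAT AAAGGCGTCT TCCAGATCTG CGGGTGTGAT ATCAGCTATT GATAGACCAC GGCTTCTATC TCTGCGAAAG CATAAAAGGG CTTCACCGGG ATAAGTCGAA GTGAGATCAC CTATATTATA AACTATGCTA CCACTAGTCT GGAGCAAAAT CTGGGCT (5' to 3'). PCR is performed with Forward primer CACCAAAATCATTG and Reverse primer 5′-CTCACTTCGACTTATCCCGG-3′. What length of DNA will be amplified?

Forward primer CACCAAAATCATTG is found on the top strand at positions 2–15.
The reverse primer's reverse complement is CCGGGATAAGTCGAAGTGAG, which matches the template at positions 126–145.
Product length = (reverse-primer end) − (forward-primer start) + 1 = 145 − 2 + 1 = 144 bp.

144 bp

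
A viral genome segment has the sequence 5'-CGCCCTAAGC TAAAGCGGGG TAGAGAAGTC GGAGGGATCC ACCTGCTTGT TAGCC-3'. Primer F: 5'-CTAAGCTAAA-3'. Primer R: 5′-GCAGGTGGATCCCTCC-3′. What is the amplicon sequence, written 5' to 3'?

5'-CTAAGCTAAAGCGGGGTAGAGAAGTCGGAGGGATCCACCTGC-3'

Scanning the template, CTAAGCTAAA occurs at positions 5–14; this primer anneals to the bottom strand there with its 3' end pointing downstream.
Taking the reverse complement of GCAGGTGGATCCCTCC gives GGAGGGATCCACCTGC, found at positions 31–46 on the template; the primer anneals here to the top strand with its 3' end pointing upstream.
The product is the template from position 5 through 46 (42 bp).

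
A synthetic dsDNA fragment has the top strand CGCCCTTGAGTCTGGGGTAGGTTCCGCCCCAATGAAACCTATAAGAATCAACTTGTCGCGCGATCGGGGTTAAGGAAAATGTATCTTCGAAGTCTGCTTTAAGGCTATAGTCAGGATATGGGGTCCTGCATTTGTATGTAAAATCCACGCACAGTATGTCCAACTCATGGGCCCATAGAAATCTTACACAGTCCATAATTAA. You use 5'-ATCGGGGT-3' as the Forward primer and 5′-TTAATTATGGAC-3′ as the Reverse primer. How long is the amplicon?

140 bp

Scanning the template, ATCGGGGT occurs at positions 63–70; this primer anneals to the bottom strand there with its 3' end pointing downstream.
Reverse complement of the reverse primer: GTCCATAATTAA. This occurs on the top strand at positions 191–202.
Product length = (reverse-primer end) − (forward-primer start) + 1 = 202 − 63 + 1 = 140 bp.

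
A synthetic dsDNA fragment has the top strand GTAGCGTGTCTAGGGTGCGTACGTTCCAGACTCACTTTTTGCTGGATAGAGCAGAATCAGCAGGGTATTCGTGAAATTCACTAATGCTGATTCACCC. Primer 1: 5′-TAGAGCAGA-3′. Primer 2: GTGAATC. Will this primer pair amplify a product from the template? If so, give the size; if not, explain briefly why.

Yes — a 49 bp product.

Primer 1 (TAGAGCAGA) matches the top strand at positions 47–55; it acts as a forward primer.
Primer 2's reverse complement is GATTCAC, matching the top strand at positions 89–95; it acts as a reverse primer.
The 3' ends face each other across positions 47–95, giving a 49 bp product.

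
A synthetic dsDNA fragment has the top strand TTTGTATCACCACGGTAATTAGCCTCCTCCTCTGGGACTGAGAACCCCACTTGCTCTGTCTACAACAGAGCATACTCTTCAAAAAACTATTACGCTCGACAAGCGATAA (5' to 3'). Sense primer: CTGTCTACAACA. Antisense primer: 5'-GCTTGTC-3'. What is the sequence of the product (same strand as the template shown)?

5'-CTGTCTACAACAGAGCATACTCTTCAAAAAACTATTACGCTCGACAAGC-3'

Forward primer CTGTCTACAACA is found on the top strand at positions 56–67.
Taking the reverse complement of GCTTGTC gives GACAAGC, found at positions 98–104 on the template; the primer anneals here to the top strand with its 3' end pointing upstream.
The product is the template from position 56 through 104 (49 bp).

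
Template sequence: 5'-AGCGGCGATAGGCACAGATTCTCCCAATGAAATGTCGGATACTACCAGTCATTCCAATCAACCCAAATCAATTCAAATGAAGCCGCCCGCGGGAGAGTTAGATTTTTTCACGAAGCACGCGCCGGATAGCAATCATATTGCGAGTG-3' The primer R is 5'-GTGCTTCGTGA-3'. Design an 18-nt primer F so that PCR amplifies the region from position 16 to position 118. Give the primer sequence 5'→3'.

The reverse primer's reverse complement TCACGAAGCAC matches the template at positions 108–118; the product starts at position 16.
The forward primer is identical to the top strand over positions 16–33: AGATTCTCCCAATGAAAT.

5'-AGATTCTCCCAATGAAAT-3'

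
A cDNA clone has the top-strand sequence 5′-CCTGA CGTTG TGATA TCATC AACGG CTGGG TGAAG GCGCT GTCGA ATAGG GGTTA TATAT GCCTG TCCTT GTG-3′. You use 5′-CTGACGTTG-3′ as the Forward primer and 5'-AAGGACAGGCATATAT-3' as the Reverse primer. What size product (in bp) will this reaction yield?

Scanning the template, CTGACGTTG occurs at positions 2–10; this primer anneals to the bottom strand there with its 3' end pointing downstream.
Taking the reverse complement of AAGGACAGGCATATAT gives ATATATGCCTGTCCTT, found at positions 55–70 on the template; the primer anneals here to the top strand with its 3' end pointing upstream.
Amplicon spans positions 2–70: 69 bp.

69 bp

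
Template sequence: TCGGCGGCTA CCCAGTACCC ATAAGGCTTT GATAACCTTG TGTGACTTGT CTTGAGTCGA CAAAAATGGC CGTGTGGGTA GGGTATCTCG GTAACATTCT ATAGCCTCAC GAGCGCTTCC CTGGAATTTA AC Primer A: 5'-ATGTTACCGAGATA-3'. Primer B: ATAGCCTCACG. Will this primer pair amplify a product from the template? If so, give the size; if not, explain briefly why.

No product — the primers' 3' ends point away from each other.

Primer A (ATGTTACCGAGATA) has reverse complement TATCTCGGTAACAT, which matches the top strand at positions 84–97; primer A anneals to the top strand there with its 3' end pointing upstream toward position 84.
Primer B (ATAGCCTCACG) matches the top strand directly at positions 101–111; it anneals to the bottom strand with its 3' end pointing downstream toward position 111.
The 3' ends diverge (primer A extends toward position 1, primer B toward position 132), so the primers never converge on a shared product.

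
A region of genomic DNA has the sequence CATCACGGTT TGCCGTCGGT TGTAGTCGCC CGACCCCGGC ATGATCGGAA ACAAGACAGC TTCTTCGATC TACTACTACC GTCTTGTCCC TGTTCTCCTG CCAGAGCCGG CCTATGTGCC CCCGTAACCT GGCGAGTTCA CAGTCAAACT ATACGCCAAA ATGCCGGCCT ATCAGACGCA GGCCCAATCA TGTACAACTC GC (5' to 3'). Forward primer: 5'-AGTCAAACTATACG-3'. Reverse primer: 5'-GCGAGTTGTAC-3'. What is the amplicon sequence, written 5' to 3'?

5'-AGTCAAACTATACGCCAAAATGCCGGCCTATCAGACGCAGGCCCAATCATGTACAACTCGC-3'

Forward primer AGTCAAACTATACG is found on the top strand at positions 142–155.
Taking the reverse complement of GCGAGTTGTAC gives GTACAACTCGC, found at positions 192–202 on the template; the primer anneals here to the top strand with its 3' end pointing upstream.
The product is the template from position 142 through 202 (61 bp).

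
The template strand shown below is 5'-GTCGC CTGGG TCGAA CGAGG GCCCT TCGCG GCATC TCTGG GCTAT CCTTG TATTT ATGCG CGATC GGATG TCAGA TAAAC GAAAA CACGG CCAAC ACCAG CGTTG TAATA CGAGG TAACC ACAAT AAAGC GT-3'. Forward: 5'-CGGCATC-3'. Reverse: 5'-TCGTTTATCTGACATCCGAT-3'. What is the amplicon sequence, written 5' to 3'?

5'-CGGCATCTCTGGGCTATCCTTGTATTTATGCGCGATCGGATGTCAGATAAACGA-3'

The forward primer matches the template at positions 29–35.
Taking the reverse complement of TCGTTTATCTGACATCCGAT gives ATCGGATGTCAGATAAACGA, found at positions 63–82 on the template; the primer anneals here to the top strand with its 3' end pointing upstream.
The product is the template from position 29 through 82 (54 bp).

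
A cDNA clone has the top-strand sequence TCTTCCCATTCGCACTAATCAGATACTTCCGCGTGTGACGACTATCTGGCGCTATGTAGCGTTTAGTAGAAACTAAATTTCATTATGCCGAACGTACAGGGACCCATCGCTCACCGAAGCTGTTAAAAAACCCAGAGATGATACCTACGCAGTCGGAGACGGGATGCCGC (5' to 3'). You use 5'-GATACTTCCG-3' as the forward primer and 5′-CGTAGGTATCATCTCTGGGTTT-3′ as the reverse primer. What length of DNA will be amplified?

Forward primer GATACTTCCG is found on the top strand at positions 22–31.
Reverse complement of the reverse primer: AAACCCAGAGATGATACCTACG. This occurs on the top strand at positions 128–149.
Product length = (reverse-primer end) − (forward-primer start) + 1 = 149 − 22 + 1 = 128 bp.

128 bp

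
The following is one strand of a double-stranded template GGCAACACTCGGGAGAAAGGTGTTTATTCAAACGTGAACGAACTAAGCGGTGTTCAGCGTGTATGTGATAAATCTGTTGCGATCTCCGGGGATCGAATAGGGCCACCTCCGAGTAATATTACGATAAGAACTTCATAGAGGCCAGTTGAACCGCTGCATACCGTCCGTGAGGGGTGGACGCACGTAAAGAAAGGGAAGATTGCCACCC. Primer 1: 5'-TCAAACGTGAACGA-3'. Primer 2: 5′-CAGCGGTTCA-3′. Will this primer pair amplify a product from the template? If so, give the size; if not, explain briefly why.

Primer 1 (TCAAACGTGAACGA) matches the top strand at positions 28–41; it acts as a forward primer.
Primer 2's reverse complement is TGAACCGCTG, matching the top strand at positions 147–156; it acts as a reverse primer.
The 3' ends face each other across positions 28–156, giving a 129 bp product.

Yes — a 129 bp product.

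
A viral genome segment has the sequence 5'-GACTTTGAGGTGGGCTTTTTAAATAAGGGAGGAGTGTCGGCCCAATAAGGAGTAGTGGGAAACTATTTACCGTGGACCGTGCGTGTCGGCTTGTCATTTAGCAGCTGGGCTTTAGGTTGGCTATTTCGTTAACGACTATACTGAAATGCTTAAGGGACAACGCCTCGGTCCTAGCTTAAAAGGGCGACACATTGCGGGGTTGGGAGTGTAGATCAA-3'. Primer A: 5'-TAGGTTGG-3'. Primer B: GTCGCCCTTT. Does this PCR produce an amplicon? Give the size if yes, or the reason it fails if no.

Yes — a 76 bp product.

Primer A (TAGGTTGG) matches the top strand at positions 113–120; it acts as a forward primer.
Primer B's reverse complement is AAAGGGCGAC, matching the top strand at positions 179–188; it acts as a reverse primer.
The 3' ends face each other across positions 113–188, giving a 76 bp product.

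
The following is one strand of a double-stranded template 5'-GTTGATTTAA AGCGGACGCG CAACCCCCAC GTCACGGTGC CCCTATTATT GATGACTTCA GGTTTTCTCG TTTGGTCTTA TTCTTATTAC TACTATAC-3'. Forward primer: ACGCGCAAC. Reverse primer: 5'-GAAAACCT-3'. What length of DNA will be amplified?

52 bp

The forward primer matches the template at positions 16–24.
Taking the reverse complement of GAAAACCT gives AGGTTTTC, found at positions 60–67 on the template; the primer anneals here to the top strand with its 3' end pointing upstream.
Product length = (reverse-primer end) − (forward-primer start) + 1 = 67 − 16 + 1 = 52 bp.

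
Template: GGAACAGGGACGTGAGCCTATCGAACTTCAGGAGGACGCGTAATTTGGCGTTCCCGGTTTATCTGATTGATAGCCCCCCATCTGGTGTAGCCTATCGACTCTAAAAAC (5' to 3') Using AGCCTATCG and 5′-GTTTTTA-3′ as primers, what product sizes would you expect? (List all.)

94 bp, 20 bp

The forward primer AGCCTATCG matches the top strand at positions 15–23, 89–97.
The reverse primer's reverse complement is TAAAAAC, matching at positions 102–108.
Each forward site pairs with the reverse site to give a product ending at position 108: sizes 94, 20 bp.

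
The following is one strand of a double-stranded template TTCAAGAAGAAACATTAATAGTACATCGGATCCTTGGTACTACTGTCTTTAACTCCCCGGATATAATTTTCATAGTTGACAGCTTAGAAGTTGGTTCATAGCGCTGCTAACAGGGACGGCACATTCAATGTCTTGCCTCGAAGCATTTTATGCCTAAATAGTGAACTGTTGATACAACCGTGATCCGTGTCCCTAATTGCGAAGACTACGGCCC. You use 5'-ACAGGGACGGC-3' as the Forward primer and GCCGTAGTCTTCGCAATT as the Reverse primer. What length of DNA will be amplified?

Scanning the template, ACAGGGACGGC occurs at positions 110–120; this primer anneals to the bottom strand there with its 3' end pointing downstream.
Taking the reverse complement of GCCGTAGTCTTCGCAATT gives AATTGCGAAGACTACGGC, found at positions 195–212 on the template; the primer anneals here to the top strand with its 3' end pointing upstream.
Amplicon spans positions 110–212: 103 bp.

103 bp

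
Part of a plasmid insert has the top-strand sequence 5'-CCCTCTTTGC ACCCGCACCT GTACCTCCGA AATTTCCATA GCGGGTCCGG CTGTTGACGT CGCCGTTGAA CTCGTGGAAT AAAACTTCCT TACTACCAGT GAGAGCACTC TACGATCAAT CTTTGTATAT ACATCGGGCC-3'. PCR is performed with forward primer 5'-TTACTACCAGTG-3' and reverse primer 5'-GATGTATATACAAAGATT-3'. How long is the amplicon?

46 bp

Forward primer TTACTACCAGTG is found on the top strand at positions 90–101.
Reverse complement of the reverse primer: AATCTTTGTATATACATC. This occurs on the top strand at positions 118–135.
Product length = (reverse-primer end) − (forward-primer start) + 1 = 135 − 90 + 1 = 46 bp.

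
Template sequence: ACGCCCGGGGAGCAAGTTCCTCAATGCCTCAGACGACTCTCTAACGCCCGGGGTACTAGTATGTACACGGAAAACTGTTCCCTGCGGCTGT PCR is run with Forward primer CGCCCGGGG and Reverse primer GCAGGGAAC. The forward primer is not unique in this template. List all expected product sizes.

84 bp, 41 bp

The forward primer CGCCCGGGG matches the top strand at positions 2–10, 45–53.
The reverse primer's reverse complement is GTTCCCTGC, matching at positions 77–85.
Each forward site pairs with the reverse site to give a product ending at position 85: sizes 84, 41 bp.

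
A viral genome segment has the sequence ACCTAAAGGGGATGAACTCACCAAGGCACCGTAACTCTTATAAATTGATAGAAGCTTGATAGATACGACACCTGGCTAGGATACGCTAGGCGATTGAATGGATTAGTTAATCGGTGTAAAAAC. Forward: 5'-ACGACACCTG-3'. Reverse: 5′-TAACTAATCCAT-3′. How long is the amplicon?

45 bp

Scanning the template, ACGACACCTG occurs at positions 65–74; this primer anneals to the bottom strand there with its 3' end pointing downstream.
The reverse primer's reverse complement is ATGGATTAGTTA, which matches the template at positions 98–109.
Product length = (reverse-primer end) − (forward-primer start) + 1 = 109 − 65 + 1 = 45 bp.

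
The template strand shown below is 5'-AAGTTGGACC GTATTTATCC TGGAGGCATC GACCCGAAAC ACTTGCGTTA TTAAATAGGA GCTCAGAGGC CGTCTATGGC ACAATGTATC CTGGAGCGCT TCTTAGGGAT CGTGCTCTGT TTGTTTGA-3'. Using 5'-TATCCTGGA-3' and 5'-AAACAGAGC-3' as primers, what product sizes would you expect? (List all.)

107 bp, 36 bp

The forward primer TATCCTGGA matches the top strand at positions 16–24, 87–95.
The reverse primer's reverse complement is GCTCTGTTT, matching at positions 114–122.
Each forward site pairs with the reverse site to give a product ending at position 122: sizes 107, 36 bp.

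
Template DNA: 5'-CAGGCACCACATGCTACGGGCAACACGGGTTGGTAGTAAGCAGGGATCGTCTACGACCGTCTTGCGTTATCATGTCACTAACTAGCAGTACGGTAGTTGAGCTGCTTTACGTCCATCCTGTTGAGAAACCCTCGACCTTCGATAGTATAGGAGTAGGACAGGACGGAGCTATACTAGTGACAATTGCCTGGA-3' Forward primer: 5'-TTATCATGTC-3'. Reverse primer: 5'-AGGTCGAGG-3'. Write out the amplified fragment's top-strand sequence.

The forward primer matches the template at positions 67–76.
Taking the reverse complement of AGGTCGAGG gives CCTCGACCT, found at positions 130–138 on the template; the primer anneals here to the top strand with its 3' end pointing upstream.
The product is the template from position 67 through 138 (72 bp).

5'-TTATCATGTCACTAACTAGCAGTACGGTAGTTGAGCTGCTTTACGTCCATCCTGTTGAGAAACCCTCGACCT-3'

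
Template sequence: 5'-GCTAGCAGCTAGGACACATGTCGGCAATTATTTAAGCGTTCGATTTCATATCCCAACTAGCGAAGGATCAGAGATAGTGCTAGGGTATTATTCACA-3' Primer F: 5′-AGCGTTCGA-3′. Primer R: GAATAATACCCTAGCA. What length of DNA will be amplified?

The forward primer matches the template at positions 35–43.
Reverse complement of the reverse primer: TGCTAGGGTATTATTC. This occurs on the top strand at positions 78–93.
Product length = (reverse-primer end) − (forward-primer start) + 1 = 93 − 35 + 1 = 59 bp.

59 bp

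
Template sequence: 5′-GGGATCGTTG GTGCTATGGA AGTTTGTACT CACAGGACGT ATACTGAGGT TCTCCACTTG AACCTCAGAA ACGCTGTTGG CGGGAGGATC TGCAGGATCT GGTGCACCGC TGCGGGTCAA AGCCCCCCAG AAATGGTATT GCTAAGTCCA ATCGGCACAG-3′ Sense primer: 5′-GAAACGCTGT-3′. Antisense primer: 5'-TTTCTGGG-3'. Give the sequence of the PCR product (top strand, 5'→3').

5'-GAAACGCTGTTGGCGGGAGGATCTGCAGGATCTGGTGCACCGCTGCGGGTCAAAGCCCCCCAGAAA-3'

Forward primer GAAACGCTGT is found on the top strand at positions 68–77.
Reverse complement of the reverse primer: CCCAGAAA. This occurs on the top strand at positions 126–133.
The product is the template from position 68 through 133 (66 bp).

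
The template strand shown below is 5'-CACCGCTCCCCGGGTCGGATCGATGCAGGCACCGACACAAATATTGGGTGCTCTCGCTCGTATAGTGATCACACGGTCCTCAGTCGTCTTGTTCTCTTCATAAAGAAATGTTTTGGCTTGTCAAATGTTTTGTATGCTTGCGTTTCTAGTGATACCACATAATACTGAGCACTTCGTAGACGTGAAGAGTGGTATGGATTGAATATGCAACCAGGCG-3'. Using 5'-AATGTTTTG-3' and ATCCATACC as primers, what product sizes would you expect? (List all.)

The forward primer AATGTTTTG matches the top strand at positions 107–115, 124–132.
The reverse primer's reverse complement is GGTATGGAT, matching at positions 191–199.
Each forward site pairs with the reverse site to give a product ending at position 199: sizes 93, 76 bp.

93 bp, 76 bp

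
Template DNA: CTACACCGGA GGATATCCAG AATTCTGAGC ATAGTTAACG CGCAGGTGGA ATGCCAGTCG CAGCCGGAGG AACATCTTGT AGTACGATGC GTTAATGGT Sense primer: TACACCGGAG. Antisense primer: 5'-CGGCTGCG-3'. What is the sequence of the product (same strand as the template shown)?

The forward primer matches the template at positions 2–11.
Reverse complement of the reverse primer: CGCAGCCG. This occurs on the top strand at positions 59–66.
The product is the template from position 2 through 66 (65 bp).

5'-TACACCGGAGGATATCCAGAATTCTGAGCATAGTTAACGCGCAGGTGGAATGCCAGTCGCAGCCG-3'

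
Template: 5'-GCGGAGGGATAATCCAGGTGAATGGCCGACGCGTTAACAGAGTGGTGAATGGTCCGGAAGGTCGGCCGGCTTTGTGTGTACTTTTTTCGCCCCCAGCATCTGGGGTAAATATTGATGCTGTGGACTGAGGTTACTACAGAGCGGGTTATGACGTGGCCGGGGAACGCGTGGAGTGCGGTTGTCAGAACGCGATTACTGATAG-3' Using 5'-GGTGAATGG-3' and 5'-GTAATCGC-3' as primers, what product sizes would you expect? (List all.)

180 bp, 153 bp

The forward primer GGTGAATGG matches the top strand at positions 17–25, 44–52.
The reverse primer's reverse complement is GCGATTAC, matching at positions 189–196.
Each forward site pairs with the reverse site to give a product ending at position 196: sizes 180, 153 bp.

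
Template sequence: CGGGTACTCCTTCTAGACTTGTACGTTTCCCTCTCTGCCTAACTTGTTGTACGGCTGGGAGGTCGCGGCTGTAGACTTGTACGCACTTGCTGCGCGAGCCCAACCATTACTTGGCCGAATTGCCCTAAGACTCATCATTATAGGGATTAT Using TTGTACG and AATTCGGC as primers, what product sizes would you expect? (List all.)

The forward primer TTGTACG matches the top strand at positions 19–25, 47–53, 77–83.
The reverse primer's reverse complement is GCCGAATT, matching at positions 114–121.
Each forward site pairs with the reverse site to give a product ending at position 121: sizes 103, 75, 45 bp.

103 bp, 75 bp, 45 bp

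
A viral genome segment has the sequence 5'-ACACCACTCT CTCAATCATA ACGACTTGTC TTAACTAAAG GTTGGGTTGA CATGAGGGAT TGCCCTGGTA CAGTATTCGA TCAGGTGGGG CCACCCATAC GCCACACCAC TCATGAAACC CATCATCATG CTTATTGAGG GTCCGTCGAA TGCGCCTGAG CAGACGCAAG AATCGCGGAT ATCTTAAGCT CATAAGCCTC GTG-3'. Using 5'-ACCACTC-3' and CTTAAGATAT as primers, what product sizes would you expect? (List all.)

The forward primer ACCACTC matches the top strand at positions 3–9, 106–112.
The reverse primer's reverse complement is ATATCTTAAG, matching at positions 179–188.
Each forward site pairs with the reverse site to give a product ending at position 188: sizes 186, 83 bp.

186 bp, 83 bp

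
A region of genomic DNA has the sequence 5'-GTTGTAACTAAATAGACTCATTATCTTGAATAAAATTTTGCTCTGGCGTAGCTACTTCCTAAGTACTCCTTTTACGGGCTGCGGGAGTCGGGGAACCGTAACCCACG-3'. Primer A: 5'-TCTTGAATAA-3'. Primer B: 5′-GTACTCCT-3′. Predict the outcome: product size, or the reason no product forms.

Primer A (TCTTGAATAA) matches the top strand at positions 24–33 (3' end points downstream).
Primer B (GTACTCCT) also matches the top strand directly, at positions 63–70 — its reverse complement AGGAGTAC is not present.
Both primers anneal to the bottom strand with 3' ends pointing the same way, so neither can prime synthesis back toward the other.

No product — both primers anneal to the same strand and extend in the same direction.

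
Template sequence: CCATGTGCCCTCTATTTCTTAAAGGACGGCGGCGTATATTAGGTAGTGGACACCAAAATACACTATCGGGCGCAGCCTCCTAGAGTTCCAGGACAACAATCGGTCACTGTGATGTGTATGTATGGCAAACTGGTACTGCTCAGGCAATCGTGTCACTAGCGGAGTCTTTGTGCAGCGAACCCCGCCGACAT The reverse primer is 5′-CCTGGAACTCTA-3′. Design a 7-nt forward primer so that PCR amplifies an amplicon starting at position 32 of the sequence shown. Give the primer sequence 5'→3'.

5'-GCGTATA-3'

The reverse primer's reverse complement TAGAGTTCCAGG matches the template at positions 81–92; the product starts at position 32.
The forward primer is identical to the top strand over positions 32–38: GCGTATA.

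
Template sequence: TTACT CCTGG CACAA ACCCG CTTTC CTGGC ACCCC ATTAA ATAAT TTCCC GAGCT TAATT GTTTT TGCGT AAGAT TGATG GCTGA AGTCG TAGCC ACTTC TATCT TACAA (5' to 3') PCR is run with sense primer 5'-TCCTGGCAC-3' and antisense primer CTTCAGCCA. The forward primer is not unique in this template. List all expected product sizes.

83 bp, 64 bp

The forward primer TCCTGGCAC matches the top strand at positions 5–13, 24–32.
The reverse primer's reverse complement is TGGCTGAAG, matching at positions 79–87.
Each forward site pairs with the reverse site to give a product ending at position 87: sizes 83, 64 bp.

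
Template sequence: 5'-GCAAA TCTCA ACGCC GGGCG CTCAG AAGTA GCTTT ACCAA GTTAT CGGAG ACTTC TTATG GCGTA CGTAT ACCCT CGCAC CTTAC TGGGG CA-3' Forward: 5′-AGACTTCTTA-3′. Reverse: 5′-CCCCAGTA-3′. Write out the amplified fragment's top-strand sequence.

Scanning the template, AGACTTCTTA occurs at positions 49–58; this primer anneals to the bottom strand there with its 3' end pointing downstream.
Taking the reverse complement of CCCCAGTA gives TACTGGGG, found at positions 83–90 on the template; the primer anneals here to the top strand with its 3' end pointing upstream.
The product is the template from position 49 through 90 (42 bp).

5'-AGACTTCTTATGGCGTACGTATACCCTCGCACCTTACTGGGG-3'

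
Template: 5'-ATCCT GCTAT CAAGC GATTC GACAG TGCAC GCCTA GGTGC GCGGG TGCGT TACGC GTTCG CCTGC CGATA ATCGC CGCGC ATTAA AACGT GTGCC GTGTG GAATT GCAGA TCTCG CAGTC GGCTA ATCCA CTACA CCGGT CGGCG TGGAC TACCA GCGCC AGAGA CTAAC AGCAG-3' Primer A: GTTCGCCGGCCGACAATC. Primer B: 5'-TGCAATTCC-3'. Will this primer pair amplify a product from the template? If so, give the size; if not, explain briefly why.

No product — primer A has no binding site in the template.

Primer A (GTTCGCCGGCCGACAATC) does not match the top strand, and its reverse complement GATTGTCGGCCGGCGAAC does not match either.
With no annealing site for primer A, no amplification occurs.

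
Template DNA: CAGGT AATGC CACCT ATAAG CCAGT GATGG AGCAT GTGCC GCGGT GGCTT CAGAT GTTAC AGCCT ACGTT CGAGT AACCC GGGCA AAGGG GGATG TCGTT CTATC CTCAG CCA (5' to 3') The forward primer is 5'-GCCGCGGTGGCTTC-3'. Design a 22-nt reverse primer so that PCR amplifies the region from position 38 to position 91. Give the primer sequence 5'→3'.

5'-CCCCTTTGCCCGGGTTACTCGA-3'

The product's 3' end on the top strand is position 91.
The reverse primer anneals to the top strand over positions 70–91, i.e. to TCGAGTAACCCGGGCAAAGGGG.
Its sequence written 5'→3' is the reverse complement: CCCCTTTGCCCGGGTTACTCGA.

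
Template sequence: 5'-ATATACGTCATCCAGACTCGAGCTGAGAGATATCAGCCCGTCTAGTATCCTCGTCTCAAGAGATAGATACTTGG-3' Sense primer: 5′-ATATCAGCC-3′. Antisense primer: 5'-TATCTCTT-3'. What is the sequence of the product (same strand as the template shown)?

The forward primer matches the template at positions 30–38.
Reverse complement of the reverse primer: AAGAGATA. This occurs on the top strand at positions 58–65.
The product is the template from position 30 through 65 (36 bp).

5'-ATATCAGCCCGTCTAGTATCCTCGTCTCAAGAGATA-3'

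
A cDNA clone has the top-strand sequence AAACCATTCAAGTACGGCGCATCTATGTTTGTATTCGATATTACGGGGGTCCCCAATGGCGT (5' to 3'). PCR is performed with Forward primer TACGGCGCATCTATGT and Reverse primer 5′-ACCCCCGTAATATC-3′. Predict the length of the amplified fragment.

38 bp

Forward primer TACGGCGCATCTATGT is found on the top strand at positions 13–28.
Taking the reverse complement of ACCCCCGTAATATC gives GATATTACGGGGGT, found at positions 37–50 on the template; the primer anneals here to the top strand with its 3' end pointing upstream.
The product runs from position 13 to position 50, so its length is 50 − 13 + 1 = 38 bp.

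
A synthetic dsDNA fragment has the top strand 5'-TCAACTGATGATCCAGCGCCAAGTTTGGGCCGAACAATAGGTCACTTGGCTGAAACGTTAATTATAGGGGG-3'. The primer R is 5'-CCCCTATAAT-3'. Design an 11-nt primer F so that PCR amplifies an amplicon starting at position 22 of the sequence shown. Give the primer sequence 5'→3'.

The reverse primer's reverse complement ATTATAGGGG matches the template at positions 61–70; the product starts at position 22.
The forward primer is identical to the top strand over positions 22–32: AGTTTGGGCCG.

5'-AGTTTGGGCCG-3'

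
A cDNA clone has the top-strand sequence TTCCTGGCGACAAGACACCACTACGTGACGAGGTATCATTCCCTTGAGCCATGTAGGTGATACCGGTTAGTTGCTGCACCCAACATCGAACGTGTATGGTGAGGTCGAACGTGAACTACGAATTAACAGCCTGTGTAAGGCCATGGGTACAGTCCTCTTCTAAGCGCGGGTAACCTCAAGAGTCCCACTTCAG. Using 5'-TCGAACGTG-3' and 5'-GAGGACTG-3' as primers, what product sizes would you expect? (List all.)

72 bp, 53 bp

The forward primer TCGAACGTG matches the top strand at positions 86–94, 105–113.
The reverse primer's reverse complement is CAGTCCTC, matching at positions 150–157.
Each forward site pairs with the reverse site to give a product ending at position 157: sizes 72, 53 bp.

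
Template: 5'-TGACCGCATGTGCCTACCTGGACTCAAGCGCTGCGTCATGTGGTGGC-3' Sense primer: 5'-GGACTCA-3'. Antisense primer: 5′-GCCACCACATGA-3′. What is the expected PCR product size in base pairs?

28 bp

Scanning the template, GGACTCA occurs at positions 20–26; this primer anneals to the bottom strand there with its 3' end pointing downstream.
Reverse complement of the reverse primer: TCATGTGGTGGC. This occurs on the top strand at positions 36–47.
The product runs from position 20 to position 47, so its length is 47 − 20 + 1 = 28 bp.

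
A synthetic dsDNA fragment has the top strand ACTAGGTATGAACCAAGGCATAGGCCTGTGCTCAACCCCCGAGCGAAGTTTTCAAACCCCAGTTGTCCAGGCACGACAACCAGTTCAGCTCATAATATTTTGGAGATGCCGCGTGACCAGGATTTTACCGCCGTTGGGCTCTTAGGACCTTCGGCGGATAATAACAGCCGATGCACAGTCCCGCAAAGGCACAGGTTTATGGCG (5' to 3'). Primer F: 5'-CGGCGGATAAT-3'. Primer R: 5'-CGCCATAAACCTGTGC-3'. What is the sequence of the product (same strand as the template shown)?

5'-CGGCGGATAATAACAGCCGATGCACAGTCCCGCAAAGGCACAGGTTTATGGCG-3'

Forward primer CGGCGGATAAT is found on the top strand at positions 152–162.
Reverse complement of the reverse primer: GCACAGGTTTATGGCG. This occurs on the top strand at positions 189–204.
The product is the template from position 152 through 204 (53 bp).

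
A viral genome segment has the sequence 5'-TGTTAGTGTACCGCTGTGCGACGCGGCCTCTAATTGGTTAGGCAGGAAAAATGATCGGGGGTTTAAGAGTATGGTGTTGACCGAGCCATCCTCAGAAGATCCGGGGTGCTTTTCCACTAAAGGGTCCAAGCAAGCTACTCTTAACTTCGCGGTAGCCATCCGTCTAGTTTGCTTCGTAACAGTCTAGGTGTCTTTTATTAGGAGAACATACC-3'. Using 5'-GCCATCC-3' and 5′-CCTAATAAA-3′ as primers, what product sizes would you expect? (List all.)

The forward primer GCCATCC matches the top strand at positions 85–91, 155–161.
The reverse primer's reverse complement is TTTATTAGG, matching at positions 194–202.
Each forward site pairs with the reverse site to give a product ending at position 202: sizes 118, 48 bp.

118 bp, 48 bp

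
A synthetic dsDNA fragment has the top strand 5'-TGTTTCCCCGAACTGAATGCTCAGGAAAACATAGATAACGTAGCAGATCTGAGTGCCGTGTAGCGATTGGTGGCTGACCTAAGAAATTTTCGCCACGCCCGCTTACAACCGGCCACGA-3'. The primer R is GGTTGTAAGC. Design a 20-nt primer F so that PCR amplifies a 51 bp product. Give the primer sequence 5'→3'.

5'-GTAGCGATTGGTGGCTGACC-3'

The reverse primer's reverse complement GCTTACAACC matches the template at positions 101–110, so the product ends at position 110.
A 51 bp product then starts at position 110 − 51 + 1 = 60.
The forward primer is identical to the top strand there: GTAGCGATTGGTGGCTGACC.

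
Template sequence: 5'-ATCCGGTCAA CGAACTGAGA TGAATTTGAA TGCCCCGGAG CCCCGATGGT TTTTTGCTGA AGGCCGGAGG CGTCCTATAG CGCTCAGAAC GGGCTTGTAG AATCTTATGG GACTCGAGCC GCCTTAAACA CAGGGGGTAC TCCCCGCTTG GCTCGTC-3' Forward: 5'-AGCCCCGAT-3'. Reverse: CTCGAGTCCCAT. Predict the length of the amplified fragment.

80 bp

Scanning the template, AGCCCCGAT occurs at positions 39–47; this primer anneals to the bottom strand there with its 3' end pointing downstream.
Reverse complement of the reverse primer: ATGGGACTCGAG. This occurs on the top strand at positions 107–118.
Amplicon spans positions 39–118: 80 bp.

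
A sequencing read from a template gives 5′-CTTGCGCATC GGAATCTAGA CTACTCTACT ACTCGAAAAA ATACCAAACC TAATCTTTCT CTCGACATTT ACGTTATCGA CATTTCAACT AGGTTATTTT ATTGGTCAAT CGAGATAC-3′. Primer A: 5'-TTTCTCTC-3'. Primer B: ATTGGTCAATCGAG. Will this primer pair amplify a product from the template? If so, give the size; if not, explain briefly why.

No product — both primers anneal to the same strand and extend in the same direction.

Primer A (TTTCTCTC) matches the top strand at positions 56–63 (3' end points downstream).
Primer B (ATTGGTCAATCGAG) also matches the top strand directly, at positions 101–114 — its reverse complement CTCGATTGACCAAT is not present.
Both primers anneal to the bottom strand with 3' ends pointing the same way, so neither can prime synthesis back toward the other.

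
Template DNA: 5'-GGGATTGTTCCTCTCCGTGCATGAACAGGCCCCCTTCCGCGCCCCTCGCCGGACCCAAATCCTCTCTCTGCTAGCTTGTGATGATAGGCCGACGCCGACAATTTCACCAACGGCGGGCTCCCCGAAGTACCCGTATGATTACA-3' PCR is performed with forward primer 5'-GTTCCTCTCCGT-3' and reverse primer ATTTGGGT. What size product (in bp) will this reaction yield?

The forward primer matches the template at positions 7–18.
The reverse primer's reverse complement is ACCCAAAT, which matches the template at positions 53–60.
The product runs from position 7 to position 60, so its length is 60 − 7 + 1 = 54 bp.

54 bp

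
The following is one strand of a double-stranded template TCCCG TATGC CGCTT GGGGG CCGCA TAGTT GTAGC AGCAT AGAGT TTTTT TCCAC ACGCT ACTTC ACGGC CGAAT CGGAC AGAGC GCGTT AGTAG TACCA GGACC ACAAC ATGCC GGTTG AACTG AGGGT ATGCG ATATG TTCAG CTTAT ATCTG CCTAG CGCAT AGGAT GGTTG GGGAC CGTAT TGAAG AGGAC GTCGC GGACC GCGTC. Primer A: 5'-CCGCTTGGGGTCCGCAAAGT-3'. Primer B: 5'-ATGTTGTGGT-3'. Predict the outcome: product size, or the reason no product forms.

No product — primer A has no binding site in the template.

Primer A (CCGCTTGGGGTCCGCAAAGT) does not match the top strand, and its reverse complement ACTTTGCGGACCCCAAGCGG does not match either.
With no annealing site for primer A, no amplification occurs.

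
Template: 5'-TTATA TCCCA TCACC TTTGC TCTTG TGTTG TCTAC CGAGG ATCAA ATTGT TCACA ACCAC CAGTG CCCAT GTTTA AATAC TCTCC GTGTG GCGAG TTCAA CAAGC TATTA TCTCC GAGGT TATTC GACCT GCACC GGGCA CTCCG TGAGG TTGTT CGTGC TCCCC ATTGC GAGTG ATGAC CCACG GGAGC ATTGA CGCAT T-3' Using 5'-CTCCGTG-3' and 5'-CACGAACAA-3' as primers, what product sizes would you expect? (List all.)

The forward primer CTCCGTG matches the top strand at positions 82–88, 141–147.
The reverse primer's reverse complement is TTGTTCGTG, matching at positions 151–159.
Each forward site pairs with the reverse site to give a product ending at position 159: sizes 78, 19 bp.

78 bp, 19 bp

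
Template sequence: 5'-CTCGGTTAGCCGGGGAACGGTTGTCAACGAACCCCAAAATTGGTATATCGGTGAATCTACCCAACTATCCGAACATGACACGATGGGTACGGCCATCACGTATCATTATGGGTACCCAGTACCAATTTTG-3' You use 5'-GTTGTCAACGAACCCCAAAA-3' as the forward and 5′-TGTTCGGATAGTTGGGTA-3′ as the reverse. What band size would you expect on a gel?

56 bp

Scanning the template, GTTGTCAACGAACCCCAAAA occurs at positions 20–39; this primer anneals to the bottom strand there with its 3' end pointing downstream.
Reverse complement of the reverse primer: TACCCAACTATCCGAACA. This occurs on the top strand at positions 58–75.
The product runs from position 20 to position 75, so its length is 75 − 20 + 1 = 56 bp.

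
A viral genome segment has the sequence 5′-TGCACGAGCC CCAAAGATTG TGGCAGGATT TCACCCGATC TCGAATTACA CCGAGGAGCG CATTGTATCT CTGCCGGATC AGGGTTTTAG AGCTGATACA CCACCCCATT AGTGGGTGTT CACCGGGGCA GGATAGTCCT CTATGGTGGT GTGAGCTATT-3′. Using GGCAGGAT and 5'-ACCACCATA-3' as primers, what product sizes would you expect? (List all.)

129 bp, 24 bp

The forward primer GGCAGGAT matches the top strand at positions 22–29, 127–134.
The reverse primer's reverse complement is TATGGTGGT, matching at positions 142–150.
Each forward site pairs with the reverse site to give a product ending at position 150: sizes 129, 24 bp.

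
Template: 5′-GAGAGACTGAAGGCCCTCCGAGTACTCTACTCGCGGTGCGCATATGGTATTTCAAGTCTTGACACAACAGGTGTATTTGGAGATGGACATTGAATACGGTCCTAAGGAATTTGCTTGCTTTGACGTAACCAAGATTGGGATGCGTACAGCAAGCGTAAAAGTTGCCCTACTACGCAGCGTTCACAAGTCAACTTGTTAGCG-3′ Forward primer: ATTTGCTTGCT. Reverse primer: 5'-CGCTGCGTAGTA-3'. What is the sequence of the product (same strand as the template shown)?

5'-ATTTGCTTGCTTTGACGTAACCAAGATTGGGATGCGTACAGCAAGCGTAAAAGTTGCCCTACTACGCAGCG-3'

The forward primer matches the template at positions 109–119.
Taking the reverse complement of CGCTGCGTAGTA gives TACTACGCAGCG, found at positions 168–179 on the template; the primer anneals here to the top strand with its 3' end pointing upstream.
The product is the template from position 109 through 179 (71 bp).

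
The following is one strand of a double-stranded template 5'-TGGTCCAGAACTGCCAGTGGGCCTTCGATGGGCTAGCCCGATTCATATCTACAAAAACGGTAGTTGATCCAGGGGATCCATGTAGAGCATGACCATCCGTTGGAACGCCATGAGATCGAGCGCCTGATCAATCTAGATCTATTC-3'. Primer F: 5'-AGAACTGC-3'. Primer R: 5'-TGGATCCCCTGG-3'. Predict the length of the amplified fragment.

74 bp

The forward primer matches the template at positions 7–14.
Taking the reverse complement of TGGATCCCCTGG gives CCAGGGGATCCA, found at positions 69–80 on the template; the primer anneals here to the top strand with its 3' end pointing upstream.
Amplicon spans positions 7–80: 74 bp.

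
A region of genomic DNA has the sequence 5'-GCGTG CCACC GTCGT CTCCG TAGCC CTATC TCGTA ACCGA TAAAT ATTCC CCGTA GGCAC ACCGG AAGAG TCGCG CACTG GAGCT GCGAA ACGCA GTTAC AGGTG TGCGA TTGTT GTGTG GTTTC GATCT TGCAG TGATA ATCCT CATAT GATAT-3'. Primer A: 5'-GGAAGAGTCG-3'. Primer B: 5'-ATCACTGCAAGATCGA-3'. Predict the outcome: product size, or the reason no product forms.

Yes — a 76 bp product.

Primer A (GGAAGAGTCG) matches the top strand at positions 64–73; it acts as a forward primer.
Primer B's reverse complement is TCGATCTTGCAGTGAT, matching the top strand at positions 124–139; it acts as a reverse primer.
The 3' ends face each other across positions 64–139, giving a 76 bp product.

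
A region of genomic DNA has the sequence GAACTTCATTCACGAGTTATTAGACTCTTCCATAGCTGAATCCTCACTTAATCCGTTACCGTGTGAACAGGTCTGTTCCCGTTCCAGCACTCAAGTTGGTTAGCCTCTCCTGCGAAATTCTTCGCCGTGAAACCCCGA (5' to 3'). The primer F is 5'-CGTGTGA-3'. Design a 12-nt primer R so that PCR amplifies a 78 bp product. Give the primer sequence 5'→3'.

5'-CGGGGTTTCACG-3'

The forward primer binds at positions 60–66, so a 78 bp product ends at position 60 + 78 − 1 = 137.
The reverse primer anneals to the top strand over positions 126–137, i.e. to CGTGAAACCCCG.
Its sequence written 5'→3' is the reverse complement: CGGGGTTTCACG.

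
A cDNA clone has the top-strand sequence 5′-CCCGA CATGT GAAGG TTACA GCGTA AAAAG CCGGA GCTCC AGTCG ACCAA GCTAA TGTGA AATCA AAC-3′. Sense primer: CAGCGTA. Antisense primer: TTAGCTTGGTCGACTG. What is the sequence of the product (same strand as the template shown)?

5'-CAGCGTAAAAAGCCGGAGCTCCAGTCGACCAAGCTAA-3'

Scanning the template, CAGCGTA occurs at positions 19–25; this primer anneals to the bottom strand there with its 3' end pointing downstream.
Taking the reverse complement of TTAGCTTGGTCGACTG gives CAGTCGACCAAGCTAA, found at positions 40–55 on the template; the primer anneals here to the top strand with its 3' end pointing upstream.
The product is the template from position 19 through 55 (37 bp).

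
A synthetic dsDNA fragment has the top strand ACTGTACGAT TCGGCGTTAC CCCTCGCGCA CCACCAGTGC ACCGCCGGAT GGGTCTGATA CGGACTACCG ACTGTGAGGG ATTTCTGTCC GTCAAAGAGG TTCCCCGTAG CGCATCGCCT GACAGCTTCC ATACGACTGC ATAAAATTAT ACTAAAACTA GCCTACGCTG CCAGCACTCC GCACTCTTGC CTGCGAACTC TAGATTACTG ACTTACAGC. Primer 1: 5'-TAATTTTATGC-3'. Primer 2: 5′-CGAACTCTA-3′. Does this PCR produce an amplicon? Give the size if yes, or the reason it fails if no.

Primer 1 (TAATTTTATGC) has reverse complement GCATAAAATTA, which matches the top strand at positions 139–149; primer 1 anneals to the top strand there with its 3' end pointing upstream toward position 139.
Primer 2 (CGAACTCTA) matches the top strand directly at positions 194–202; it anneals to the bottom strand with its 3' end pointing downstream toward position 202.
The 3' ends diverge (primer 1 extends toward position 1, primer 2 toward position 219), so the primers never converge on a shared product.

No product — the primers' 3' ends point away from each other.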